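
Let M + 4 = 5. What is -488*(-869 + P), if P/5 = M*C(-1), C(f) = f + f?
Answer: 428952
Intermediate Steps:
M = 1 (M = -4 + 5 = 1)
C(f) = 2*f
P = -10 (P = 5*(1*(2*(-1))) = 5*(1*(-2)) = 5*(-2) = -10)
-488*(-869 + P) = -488*(-869 - 10) = -488*(-879) = 428952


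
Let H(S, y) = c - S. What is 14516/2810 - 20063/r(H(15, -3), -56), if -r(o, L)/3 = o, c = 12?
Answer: -28123193/12645 ≈ -2224.1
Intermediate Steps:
H(S, y) = 12 - S
r(o, L) = -3*o
14516/2810 - 20063/r(H(15, -3), -56) = 14516/2810 - 20063*(-1/(3*(12 - 1*15))) = 14516*(1/2810) - 20063*(-1/(3*(12 - 15))) = 7258/1405 - 20063/((-3*(-3))) = 7258/1405 - 20063/9 = -28123193/12645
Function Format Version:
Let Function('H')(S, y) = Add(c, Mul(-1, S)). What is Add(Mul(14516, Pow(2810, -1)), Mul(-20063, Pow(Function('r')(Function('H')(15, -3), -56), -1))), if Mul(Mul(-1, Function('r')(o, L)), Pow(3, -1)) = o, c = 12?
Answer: Rational(-28123193, 12645) ≈ -2224.1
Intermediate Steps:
Function('H')(S, y) = Add(12, Mul(-1, S))
Function('r')(o, L) = Mul(-3, o)
Add(Mul(14516, Pow(2810, -1)), Mul(-20063, Pow(Function('r')(Function('H')(15, -3), -56), -1))) = Add(Mul(14516, Pow(2810, -1)), Mul(-20063, Pow(Mul(-3, Add(12, Mul(-1, 15))), -1))) = Add(Mul(14516, Rational(1, 2810)), Mul(-20063, Pow(Mul(-3, Add(12, -15)), -1))) = Add(Rational(7258, 1405), Mul(-20063, Pow(Mul(-3, -3), -1))) = Add(Rational(7258, 1405), Mul(-20063, Pow(9, -1))) = Add(Rational(7258, 1405), Mul(-20063, Rational(1, 9))) = Add(Rational(7258, 1405), Rational(-20063, 9)) = Rational(-28123193, 12645)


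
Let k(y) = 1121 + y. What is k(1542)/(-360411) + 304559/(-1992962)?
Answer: -115073671555/718285427382 ≈ -0.16021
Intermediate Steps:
k(1542)/(-360411) + 304559/(-1992962) = (1121 + 1542)/(-360411) + 304559/(-1992962) = 2663*(-1/360411) + 304559*(-1/1992962) = -2663/360411 - 304559/1992962 = -115073671555/718285427382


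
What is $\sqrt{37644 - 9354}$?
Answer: $\sqrt{28290} \approx 168.2$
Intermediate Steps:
$\sqrt{37644 - 9354} = \sqrt{28290}$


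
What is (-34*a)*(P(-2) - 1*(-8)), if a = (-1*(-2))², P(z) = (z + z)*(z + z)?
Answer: -3264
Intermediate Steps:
P(z) = 4*z² (P(z) = (2*z)*(2*z) = 4*z²)
a = 4 (a = 2² = 4)
(-34*a)*(P(-2) - 1*(-8)) = (-34*4)*(4*(-2)² - 1*(-8)) = -136*(4*4 + 8) = -136*(16 + 8) = -136*24 = -3264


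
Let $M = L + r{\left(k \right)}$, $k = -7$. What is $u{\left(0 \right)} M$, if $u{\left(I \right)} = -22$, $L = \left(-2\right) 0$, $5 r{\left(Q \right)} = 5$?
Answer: $-22$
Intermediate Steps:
$r{\left(Q \right)} = 1$ ($r{\left(Q \right)} = \frac{1}{5} \cdot 5 = 1$)
$L = 0$
$M = 1$ ($M = 0 + 1 = 1$)
$u{\left(0 \right)} M = \left(-22\right) 1 = -22$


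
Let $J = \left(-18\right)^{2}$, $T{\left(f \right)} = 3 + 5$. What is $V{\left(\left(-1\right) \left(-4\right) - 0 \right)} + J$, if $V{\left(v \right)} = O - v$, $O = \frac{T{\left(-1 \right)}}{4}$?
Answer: $322$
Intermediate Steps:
$T{\left(f \right)} = 8$
$J = 324$
$O = 2$ ($O = \frac{8}{4} = 8 \cdot \frac{1}{4} = 2$)
$V{\left(v \right)} = 2 - v$
$V{\left(\left(-1\right) \left(-4\right) - 0 \right)} + J = \left(2 - \left(\left(-1\right) \left(-4\right) - 0\right)\right) + 324 = \left(2 - \left(4 + 0\right)\right) + 324 = \left(2 - 4\right) + 324 = -2 + 324 = 322$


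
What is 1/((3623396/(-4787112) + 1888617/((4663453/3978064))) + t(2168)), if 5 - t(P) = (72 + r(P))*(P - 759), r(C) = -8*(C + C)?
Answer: 5581117954434/281204598392533096933 ≈ 1.9847e-8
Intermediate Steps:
r(C) = -16*C
t(P) = 5 - (-759 + P)*(72 - 16*P) (t(P) = 5 - (72 - 16*P)*(P - 759) = 5 - (72 - 16*P)*(-759 + P) = 5 - (-759 + P)*(72 - 16*P))
1/((3623396/(-4787112) + 1888617/((4663453/3978064))) + t(2168)) = 1/((3623396/(-4787112) + 1888617/((4663453/3978064))) + (54653 - 12216*2168 + 16*2168**2)) = 1/((3623396*(-1/4787112) + 1888617/((4663453*(1/3978064)))) + (54653 - 26484288 + 16*4700224)) = 1/((-905849/1196778 + 1888617/(4663453/3978064)) + (54653 - 26484288 + 75203584)) = 1/((-905849/1196778 + 1888617*(3978064/4663453)) + 48773949) = 1/((-905849/1196778 + 7513039297488/4663453) + 48773949) = 1/(8991435919984857067/5581117954434 + 48773949) = 1/(281204598392533096933/5581117954434) = 5581117954434/281204598392533096933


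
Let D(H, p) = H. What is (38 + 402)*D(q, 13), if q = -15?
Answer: -6600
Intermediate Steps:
(38 + 402)*D(q, 13) = (38 + 402)*(-15) = 440*(-15) = -6600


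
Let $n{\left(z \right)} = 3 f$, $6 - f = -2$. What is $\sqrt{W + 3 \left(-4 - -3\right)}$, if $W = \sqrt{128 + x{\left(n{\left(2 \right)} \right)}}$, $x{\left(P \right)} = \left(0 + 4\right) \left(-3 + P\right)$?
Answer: $\sqrt{-3 + 2 \sqrt{53}} \approx 3.4$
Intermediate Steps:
$f = 8$ ($f = 6 - -2 = 6 + 2 = 8$)
$n{\left(z \right)} = 24$ ($n{\left(z \right)} = 3 \cdot 8 = 24$)
$x{\left(P \right)} = -12 + 4 P$ ($x{\left(P \right)} = 4 \left(-3 + P\right) = -12 + 4 P$)
$W = 2 \sqrt{53}$ ($W = \sqrt{128 + \left(-12 + 4 \cdot 24\right)} = \sqrt{128 + \left(-12 + 96\right)} = \sqrt{128 + 84} = \sqrt{212} = 2 \sqrt{53} \approx 14.56$)
$\sqrt{W + 3 \left(-4 - -3\right)} = \sqrt{2 \sqrt{53} + 3 \left(-4 - -3\right)} = \sqrt{2 \sqrt{53} + 3 \left(-4 + 3\right)} = \sqrt{2 \sqrt{53} + 3 \left(-1\right)} = \sqrt{2 \sqrt{53} - 3} = \sqrt{-3 + 2 \sqrt{53}}$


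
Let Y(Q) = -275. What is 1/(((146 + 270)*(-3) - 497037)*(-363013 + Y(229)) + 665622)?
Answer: 1/181021626702 ≈ 5.5242e-12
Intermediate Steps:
1/(((146 + 270)*(-3) - 497037)*(-363013 + Y(229)) + 665622) = 1/(((146 + 270)*(-3) - 497037)*(-363013 - 275) + 665622) = 1/((416*(-3) - 497037)*(-363288) + 665622) = 1/((-1248 - 497037)*(-363288) + 665622) = 1/(-498285*(-363288) + 665622) = 1/(181020961080 + 665622) = 1/181021626702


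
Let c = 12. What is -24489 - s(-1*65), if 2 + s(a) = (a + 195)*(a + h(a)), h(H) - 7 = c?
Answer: -18507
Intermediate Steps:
h(H) = 19 (h(H) = 7 + 12 = 19)
s(a) = -2 + (19 + a)*(195 + a) (s(a) = -2 + (a + 195)*(a + 19) = -2 + (195 + a)*(19 + a) = -2 + (19 + a)*(195 + a))
-24489 - s(-1*65) = -24489 - (3703 + (-1*65)² + 214*(-1*65)) = -24489 - (3703 + (-65)² + 214*(-65)) = -24489 - (3703 + 4225 - 13910) = -24489 - 1*(-5982) = -24489 + 5982 = -18507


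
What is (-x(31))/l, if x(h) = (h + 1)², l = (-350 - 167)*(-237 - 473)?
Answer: -512/183535 ≈ -0.0027897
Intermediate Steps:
l = 367070 (l = -517*(-710) = 367070)
x(h) = (1 + h)²
(-x(31))/l = -(1 + 31)²/367070 = -1*32²*(1/367070) = -1*1024*(1/367070) = -1024*1/367070 = -512/183535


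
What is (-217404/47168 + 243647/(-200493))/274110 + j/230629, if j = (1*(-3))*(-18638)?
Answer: 3293831486593496227/13587288446343054240 ≈ 0.24242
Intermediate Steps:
j = 55914 (j = -3*(-18638) = 55914)
(-217404/47168 + 243647/(-200493))/274110 + j/230629 = (-217404/47168 + 243647/(-200493))/274110 + 55914/230629 = (-217404*1/47168 + 243647*(-1/200493))*(1/274110) + 55914*(1/230629) = (-4941/1072 - 243647/200493)*(1/274110) + 55914/230629 = -1251825497/214928496*1/274110 + 55914/230629 = -1251825497/58914050038560 + 55914/230629 = 3293831486593496227/13587288446343054240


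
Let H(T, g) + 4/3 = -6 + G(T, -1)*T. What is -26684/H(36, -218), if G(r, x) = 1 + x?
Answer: 40026/11 ≈ 3638.7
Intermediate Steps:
H(T, g) = -22/3 (H(T, g) = -4/3 + (-6 + (1 - 1)*T) = -4/3 + (-6 + 0*T) = -4/3 + (-6 + 0) = -4/3 - 6 = -22/3)
-26684/H(36, -218) = -26684/(-22/3) = -26684*(-3/22) = 40026/11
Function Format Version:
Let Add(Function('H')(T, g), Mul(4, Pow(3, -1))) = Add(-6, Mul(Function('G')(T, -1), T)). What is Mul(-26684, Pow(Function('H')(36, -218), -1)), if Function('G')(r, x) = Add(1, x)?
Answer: Rational(40026, 11) ≈ 3638.7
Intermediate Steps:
Function('H')(T, g) = Rational(-22, 3) (Function('H')(T, g) = Add(Rational(-4, 3), Add(-6, Mul(Add(1, -1), T))) = Add(Rational(-4, 3), Add(-6, Mul(0, T))) = Add(Rational(-4, 3), Add(-6, 0)) = Add(Rational(-4, 3), -6) = Rational(-22, 3))
Mul(-26684, Pow(Function('H')(36, -218), -1)) = Mul(-26684, Pow(Rational(-22, 3), -1)) = Mul(-26684, Rational(-3, 22)) = Rational(40026, 11)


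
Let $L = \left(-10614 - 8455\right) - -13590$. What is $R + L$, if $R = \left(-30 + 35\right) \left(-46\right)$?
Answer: $-5709$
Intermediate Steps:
$R = -230$ ($R = 5 \left(-46\right) = -230$)
$L = -5479$ ($L = \left(-10614 - 8455\right) + 13590 = -19069 + 13590 = -5479$)
$R + L = -230 - 5479 = -5709$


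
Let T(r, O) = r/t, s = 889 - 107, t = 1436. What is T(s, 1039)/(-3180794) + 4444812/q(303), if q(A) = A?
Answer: 3383702167508077/230664819292 ≈ 14669.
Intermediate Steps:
s = 782
T(r, O) = r/1436
T(s, 1039)/(-3180794) + 4444812/q(303) = ((1/1436)*782)/(-3180794) + 4444812/303 = (391/718)*(-1/3180794) + 4444812*(1/303) = -391/2283810092 + 1481604/101 = 3383702167508077/230664819292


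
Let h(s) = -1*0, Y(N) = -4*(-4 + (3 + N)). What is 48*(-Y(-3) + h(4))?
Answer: -768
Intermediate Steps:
Y(N) = 4 - 4*N (Y(N) = -4*(-1 + N) = 4 - 4*N)
h(s) = 0
48*(-Y(-3) + h(4)) = 48*(-(4 - 4*(-3)) + 0) = 48*(-(4 + 12) + 0) = 48*(-1*16 + 0) = 48*(-16 + 0) = 48*(-16) = -768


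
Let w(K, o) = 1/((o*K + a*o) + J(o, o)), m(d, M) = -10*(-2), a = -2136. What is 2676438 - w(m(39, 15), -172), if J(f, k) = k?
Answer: 973634615639/363780 ≈ 2.6764e+6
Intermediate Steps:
m(d, M) = 20
w(K, o) = 1/(-2135*o + K*o) (w(K, o) = 1/((o*K - 2136*o) + o) = 1/((K*o - 2136*o) + o) = 1/((-2136*o + K*o) + o) = 1/(-2135*o + K*o))
2676438 - w(m(39, 15), -172) = 2676438 - 1/((-172)*(-2135 + 20)) = 2676438 - (-1)/(172*(-2115)) = 2676438 - (-1)*(-1)/(172*2115) = 2676438 - 1*1/363780 = 2676438 - 1/363780 = 973634615639/363780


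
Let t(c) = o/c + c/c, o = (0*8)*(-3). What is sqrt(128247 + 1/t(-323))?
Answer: 2*sqrt(32062) ≈ 358.12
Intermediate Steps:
o = 0 (o = 0*(-3) = 0)
t(c) = 1 (t(c) = 0/c + c/c = 0 + 1 = 1)
sqrt(128247 + 1/t(-323)) = sqrt(128247 + 1/1) = sqrt(128247 + 1) = sqrt(128248) = 2*sqrt(32062)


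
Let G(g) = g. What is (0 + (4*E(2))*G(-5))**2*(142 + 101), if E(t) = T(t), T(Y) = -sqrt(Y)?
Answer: 194400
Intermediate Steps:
E(t) = -sqrt(t)
(0 + (4*E(2))*G(-5))**2*(142 + 101) = (0 + (4*(-sqrt(2)))*(-5))**2*(142 + 101) = (0 - 4*sqrt(2)*(-5))**2*243 = (0 + 20*sqrt(2))**2*243 = (20*sqrt(2))**2*243 = 800*243 = 194400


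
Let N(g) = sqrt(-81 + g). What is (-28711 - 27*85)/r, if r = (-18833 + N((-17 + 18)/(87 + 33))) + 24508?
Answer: -21115086000/3864684719 + 62012*I*sqrt(291570)/3864684719 ≈ -5.4636 + 0.0086643*I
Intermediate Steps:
r = 5675 + I*sqrt(291570)/60 (r = (-18833 + sqrt(-81 + (-17 + 18)/(87 + 33))) + 24508 = (-18833 + sqrt(-81 + 1/120)) + 24508 = (-18833 + sqrt(-9719/120)) + 24508 = (-18833 + I*sqrt(291570)/60) + 24508 = 5675 + I*sqrt(291570)/60 ≈ 5675.0 + 8.9995*I)
(-28711 - 27*85)/r = (-28711 - 27*85)/(5675 + I*sqrt(291570)/60) = (-28711 - 1*2295)/(5675 + I*sqrt(291570)/60) = (-28711 - 2295)/(5675 + I*sqrt(291570)/60) = -31006/(5675 + I*sqrt(291570)/60)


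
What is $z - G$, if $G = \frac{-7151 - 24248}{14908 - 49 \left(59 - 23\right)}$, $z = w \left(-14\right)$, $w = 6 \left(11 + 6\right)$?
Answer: $- \frac{18738233}{13144} \approx -1425.6$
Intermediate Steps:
$w = 102$ ($w = 6 \cdot 17 = 102$)
$z = -1428$ ($z = 102 \left(-14\right) = -1428$)
$G = - \frac{31399}{13144}$ ($G = - \frac{31399}{14908 - 1764} = - \frac{31399}{13144} \approx -2.3888$)
$z - G = -1428 - - \frac{31399}{13144} = -1428 + \frac{31399}{13144} = - \frac{18738233}{13144}$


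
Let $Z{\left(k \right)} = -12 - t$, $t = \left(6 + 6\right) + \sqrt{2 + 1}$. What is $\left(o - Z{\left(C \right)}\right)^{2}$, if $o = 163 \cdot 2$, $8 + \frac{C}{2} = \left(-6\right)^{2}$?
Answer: $\left(350 + \sqrt{3}\right)^{2} \approx 1.2372 \cdot 10^{5}$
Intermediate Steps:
$t = 12 + \sqrt{3} \approx 13.732$
$C = 56$ ($C = -16 + 2 \left(-6\right)^{2} = -16 + 2 \cdot 36 = -16 + 72 = 56$)
$Z{\left(k \right)} = -24 - \sqrt{3}$ ($Z{\left(k \right)} = -12 - \left(12 + \sqrt{3}\right) = -24 - \sqrt{3}$)
$o = 326$
$\left(o - Z{\left(C \right)}\right)^{2} = \left(326 - \left(-24 - \sqrt{3}\right)\right)^{2} = \left(326 + \left(24 + \sqrt{3}\right)\right)^{2} = \left(350 + \sqrt{3}\right)^{2}$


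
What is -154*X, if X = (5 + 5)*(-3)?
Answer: 4620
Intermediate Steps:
X = -30 (X = 10*(-3) = -30)
-154*X = -154*(-30) = 4620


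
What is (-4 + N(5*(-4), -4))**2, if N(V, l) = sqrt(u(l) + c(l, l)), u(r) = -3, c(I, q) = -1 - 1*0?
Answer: 12 - 16*I ≈ 12.0 - 16.0*I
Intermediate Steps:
c(I, q) = -1 (c(I, q) = -1 + 0 = -1)
N(V, l) = 2*I (N(V, l) = sqrt(-3 - 1) = sqrt(-4) = 2*I)
(-4 + N(5*(-4), -4))**2 = (-4 + 2*I)**2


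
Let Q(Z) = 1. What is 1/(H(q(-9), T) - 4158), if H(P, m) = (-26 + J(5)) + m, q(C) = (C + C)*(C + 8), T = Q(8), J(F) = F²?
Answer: -1/4158 ≈ -0.00024050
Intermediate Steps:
T = 1
q(C) = 2*C*(8 + C) (q(C) = (2*C)*(8 + C) = 2*C*(8 + C))
H(P, m) = -1 + m (H(P, m) = (-26 + 5²) + m = (-26 + 25) + m = -1 + m)
1/(H(q(-9), T) - 4158) = 1/((-1 + 1) - 4158) = 1/(0 - 4158) = 1/(-4158) = -1/4158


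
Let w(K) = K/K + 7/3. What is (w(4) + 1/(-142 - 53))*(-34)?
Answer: -22066/195 ≈ -113.16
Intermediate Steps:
w(K) = 10/3 (w(K) = 1 + 7*(⅓) = 1 + 7/3 = 10/3)
(w(4) + 1/(-142 - 53))*(-34) = (10/3 + 1/(-142 - 53))*(-34) = (10/3 + 1/(-195))*(-34) = (10/3 - 1/195)*(-34) = (649/195)*(-34) = -22066/195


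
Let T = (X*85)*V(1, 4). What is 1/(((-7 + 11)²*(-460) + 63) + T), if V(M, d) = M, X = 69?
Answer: -1/1432 ≈ -0.00069832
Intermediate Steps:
T = 5865 (T = (69*85)*1 = 5865*1 = 5865)
1/(((-7 + 11)²*(-460) + 63) + T) = 1/(((-7 + 11)²*(-460) + 63) + 5865) = 1/((4²*(-460) + 63) + 5865) = 1/((16*(-460) + 63) + 5865) = 1/((-7360 + 63) + 5865) = 1/(-7297 + 5865) = 1/(-1432) = -1/1432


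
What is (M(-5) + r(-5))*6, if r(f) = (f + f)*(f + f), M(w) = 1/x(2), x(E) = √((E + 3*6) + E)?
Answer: 600 + 3*√22/11 ≈ 601.28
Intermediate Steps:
x(E) = √(18 + 2*E) (x(E) = √((E + 18) + E) = √((18 + E) + E) = √(18 + 2*E))
M(w) = √22/22 (M(w) = 1/(√(18 + 2*2)) = 1/(√(18 + 4)) = 1/(√22) = √22/22)
r(f) = 4*f² (r(f) = (2*f)*(2*f) = 4*f²)
(M(-5) + r(-5))*6 = (√22/22 + 4*(-5)²)*6 = (√22/22 + 4*25)*6 = (√22/22 + 100)*6 = (100 + √22/22)*6 = 600 + 3*√22/11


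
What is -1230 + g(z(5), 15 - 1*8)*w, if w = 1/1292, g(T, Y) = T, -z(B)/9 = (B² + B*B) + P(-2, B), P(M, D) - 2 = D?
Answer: -83667/68 ≈ -1230.4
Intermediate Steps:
P(M, D) = 2 + D
z(B) = -18 - 18*B² - 9*B (z(B) = -9*((B² + B*B) + (2 + B)) = -9*((B² + B²) + (2 + B)) = -9*(2*B² + (2 + B)) = -9*(2 + B + 2*B²) = -18 - 18*B² - 9*B)
w = 1/1292 ≈ 0.00077399
-1230 + g(z(5), 15 - 1*8)*w = -1230 + (-18 - 18*5² - 9*5)*(1/1292) = -1230 + (-18 - 18*25 - 45)*(1/1292) = -1230 + (-18 - 450 - 45)*(1/1292) = -1230 - 513*1/1292 = -1230 - 27/68 = -83667/68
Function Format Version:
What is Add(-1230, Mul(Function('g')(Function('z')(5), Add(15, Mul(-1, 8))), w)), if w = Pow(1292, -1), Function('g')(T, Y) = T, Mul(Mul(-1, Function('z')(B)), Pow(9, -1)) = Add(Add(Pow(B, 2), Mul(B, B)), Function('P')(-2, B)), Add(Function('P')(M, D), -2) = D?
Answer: Rational(-83667, 68) ≈ -1230.4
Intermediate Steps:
Function('P')(M, D) = Add(2, D)
Function('z')(B) = Add(-18, Mul(-18, Pow(B, 2)), Mul(-9, B)) (Function('z')(B) = Mul(-9, Add(Add(Pow(B, 2), Mul(B, B)), Add(2, B))) = Mul(-9, Add(Add(Pow(B, 2), Pow(B, 2)), Add(2, B))) = Mul(-9, Add(Mul(2, Pow(B, 2)), Add(2, B))) = Mul(-9, Add(2, B, Mul(2, Pow(B, 2)))) = Add(-18, Mul(-18, Pow(B, 2)), Mul(-9, B)))
w = Rational(1, 1292) ≈ 0.00077399
Add(-1230, Mul(Function('g')(Function('z')(5), Add(15, Mul(-1, 8))), w)) = Add(-1230, Mul(Add(-18, Mul(-18, Pow(5, 2)), Mul(-9, 5)), Rational(1, 1292))) = Add(-1230, Mul(Add(-18, Mul(-18, 25), -45), Rational(1, 1292))) = Add(-1230, Mul(Add(-18, -450, -45), Rational(1, 1292))) = Add(-1230, Mul(-513, Rational(1, 1292))) = Add(-1230, Rational(-27, 68)) = Rational(-83667, 68)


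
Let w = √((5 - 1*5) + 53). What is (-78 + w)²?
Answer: (78 - √53)² ≈ 5001.3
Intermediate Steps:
w = √53 (w = √((5 - 5) + 53) = √(0 + 53) = √53 ≈ 7.2801)
(-78 + w)² = (-78 + √53)²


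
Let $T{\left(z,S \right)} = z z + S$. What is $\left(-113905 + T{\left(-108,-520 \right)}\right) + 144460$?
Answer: $41699$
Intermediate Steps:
$T{\left(z,S \right)} = S + z^{2}$ ($T{\left(z,S \right)} = z^{2} + S = S + z^{2}$)
$\left(-113905 + T{\left(-108,-520 \right)}\right) + 144460 = \left(-113905 - \left(520 - \left(-108\right)^{2}\right)\right) + 144460 = \left(-113905 + \left(-520 + 11664\right)\right) + 144460 = \left(-113905 + 11144\right) + 144460 = -102761 + 144460 = 41699$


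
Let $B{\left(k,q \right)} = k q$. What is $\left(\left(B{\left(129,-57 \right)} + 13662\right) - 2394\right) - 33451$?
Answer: $-29536$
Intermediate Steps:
$\left(\left(B{\left(129,-57 \right)} + 13662\right) - 2394\right) - 33451 = \left(\left(129 \left(-57\right) + 13662\right) - 2394\right) - 33451 = \left(\left(-7353 + 13662\right) - 2394\right) - 33451 = \left(6309 - 2394\right) - 33451 = 3915 - 33451 = -29536$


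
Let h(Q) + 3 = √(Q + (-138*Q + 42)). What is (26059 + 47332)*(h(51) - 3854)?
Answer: -283069087 + 73391*I*√6945 ≈ -2.8307e+8 + 6.1162e+6*I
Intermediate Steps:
h(Q) = -3 + √(42 - 137*Q) (h(Q) = -3 + √(Q + (-138*Q + 42)) = -3 + √(Q + (42 - 138*Q)) = -3 + √(42 - 137*Q))
(26059 + 47332)*(h(51) - 3854) = (26059 + 47332)*((-3 + √(42 - 137*51)) - 3854) = 73391*((-3 + √(42 - 6987)) - 3854) = 73391*((-3 + √(-6945)) - 3854) = 73391*((-3 + I*√6945) - 3854) = 73391*(-3857 + I*√6945) = -283069087 + 73391*I*√6945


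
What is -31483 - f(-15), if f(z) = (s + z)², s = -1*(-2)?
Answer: -31652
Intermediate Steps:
s = 2
f(z) = (2 + z)²
-31483 - f(-15) = -31483 - (2 - 15)² = -31483 - 1*(-13)² = -31483 - 1*169 = -31483 - 169 = -31652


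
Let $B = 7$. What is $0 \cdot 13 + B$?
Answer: $7$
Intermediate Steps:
$0 \cdot 13 + B = 0 \cdot 13 + 7 = 0 + 7 = 7$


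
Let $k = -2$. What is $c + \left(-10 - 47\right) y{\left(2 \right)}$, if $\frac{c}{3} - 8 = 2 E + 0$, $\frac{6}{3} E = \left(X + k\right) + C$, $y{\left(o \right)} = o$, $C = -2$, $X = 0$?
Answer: $-102$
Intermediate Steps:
$E = -2$ ($E = \frac{\left(0 - 2\right) - 2}{2} = \frac{-2 - 2}{2} = \frac{1}{2} \left(-4\right) = -2$)
$c = 12$ ($c = 24 + 3 \left(2 \left(-2\right) + 0\right) = 24 + 3 \left(-4 + 0\right) = 24 + 3 \left(-4\right) = 24 - 12 = 12$)
$c + \left(-10 - 47\right) y{\left(2 \right)} = 12 + \left(-10 - 47\right) 2 = 12 - 114 = -102$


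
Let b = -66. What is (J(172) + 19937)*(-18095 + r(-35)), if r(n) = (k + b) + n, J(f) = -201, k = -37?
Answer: -359846488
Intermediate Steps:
r(n) = -103 + n (r(n) = (-37 - 66) + n = -103 + n)
(J(172) + 19937)*(-18095 + r(-35)) = (-201 + 19937)*(-18095 + (-103 - 35)) = 19736*(-18095 - 138) = 19736*(-18233) = -359846488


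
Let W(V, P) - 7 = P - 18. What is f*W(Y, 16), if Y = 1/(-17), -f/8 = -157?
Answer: 6280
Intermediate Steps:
f = 1256 (f = -8*(-157) = 1256)
Y = -1/17 ≈ -0.058824
W(V, P) = -11 + P (W(V, P) = 7 + (P - 18) = 7 + (-18 + P) = -11 + P)
f*W(Y, 16) = 1256*(-11 + 16) = 1256*5 = 6280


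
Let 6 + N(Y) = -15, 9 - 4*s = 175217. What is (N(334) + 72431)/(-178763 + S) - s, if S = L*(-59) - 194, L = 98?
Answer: 8091865268/184739 ≈ 43802.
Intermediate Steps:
s = -43802 (s = 9/4 - 1/4*175217 = 9/4 - 175217/4 = -43802)
S = -5976 (S = 98*(-59) - 194 = -5782 - 194 = -5976)
N(Y) = -21 (N(Y) = -6 - 15 = -21)
(N(334) + 72431)/(-178763 + S) - s = (-21 + 72431)/(-178763 - 5976) - 1*(-43802) = 72410/(-184739) + 43802 = 72410*(-1/184739) + 43802 = -72410/184739 + 43802 = 8091865268/184739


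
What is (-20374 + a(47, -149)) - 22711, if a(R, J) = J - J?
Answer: -43085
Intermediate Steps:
a(R, J) = 0
(-20374 + a(47, -149)) - 22711 = (-20374 + 0) - 22711 = -20374 - 22711 = -43085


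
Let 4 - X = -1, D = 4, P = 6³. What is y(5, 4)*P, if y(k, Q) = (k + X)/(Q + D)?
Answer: 270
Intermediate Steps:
P = 216
X = 5 (X = 4 - 1*(-1) = 4 + 1 = 5)
y(k, Q) = (5 + k)/(4 + Q) (y(k, Q) = (k + 5)/(Q + 4) = (5 + k)/(4 + Q))
y(5, 4)*P = ((5 + 5)/(4 + 4))*216 = (10/8)*216 = ((⅛)*10)*216 = (5/4)*216 = 270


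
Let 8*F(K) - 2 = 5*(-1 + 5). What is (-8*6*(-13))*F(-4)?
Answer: 1716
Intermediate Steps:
F(K) = 11/4 (F(K) = ¼ + (5*(-1 + 5))/8 = ¼ + (5*4)/8 = ¼ + (⅛)*20 = ¼ + 5/2 = 11/4)
(-8*6*(-13))*F(-4) = (-8*6*(-13))*(11/4) = -48*(-13)*(11/4) = 624*(11/4) = 1716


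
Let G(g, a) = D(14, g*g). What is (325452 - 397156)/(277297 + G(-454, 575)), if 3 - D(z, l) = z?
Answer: -35852/138643 ≈ -0.25859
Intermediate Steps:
D(z, l) = 3 - z
G(g, a) = -11 (G(g, a) = 3 - 1*14 = 3 - 14 = -11)
(325452 - 397156)/(277297 + G(-454, 575)) = (325452 - 397156)/(277297 - 11) = -71704/277286 = -71704*1/277286 = -35852/138643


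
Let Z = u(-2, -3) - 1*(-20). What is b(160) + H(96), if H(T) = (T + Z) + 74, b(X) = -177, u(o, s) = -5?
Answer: 8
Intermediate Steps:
Z = 15 (Z = -5 - 1*(-20) = -5 + 20 = 15)
H(T) = 89 + T (H(T) = (T + 15) + 74 = (15 + T) + 74 = 89 + T)
b(160) + H(96) = -177 + (89 + 96) = -177 + 185 = 8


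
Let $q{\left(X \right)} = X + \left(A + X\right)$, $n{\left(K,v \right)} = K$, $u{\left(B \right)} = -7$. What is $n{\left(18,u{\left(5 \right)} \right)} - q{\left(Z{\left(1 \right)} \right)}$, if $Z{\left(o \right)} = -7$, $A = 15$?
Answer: $17$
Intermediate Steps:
$q{\left(X \right)} = 15 + 2 X$ ($q{\left(X \right)} = X + \left(15 + X\right) = 15 + 2 X$)
$n{\left(18,u{\left(5 \right)} \right)} - q{\left(Z{\left(1 \right)} \right)} = 18 - \left(15 + 2 \left(-7\right)\right) = 18 - \left(15 - 14\right) = 18 - 1 = 17$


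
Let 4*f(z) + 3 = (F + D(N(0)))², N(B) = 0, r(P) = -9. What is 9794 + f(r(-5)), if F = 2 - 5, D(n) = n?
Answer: 19591/2 ≈ 9795.5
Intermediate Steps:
F = -3
f(z) = 3/2 (f(z) = -¾ + (-3 + 0)²/4 = -¾ + (¼)*(-3)² = -¾ + (¼)*9 = -¾ + 9/4 = 3/2)
9794 + f(r(-5)) = 9794 + 3/2 = 19591/2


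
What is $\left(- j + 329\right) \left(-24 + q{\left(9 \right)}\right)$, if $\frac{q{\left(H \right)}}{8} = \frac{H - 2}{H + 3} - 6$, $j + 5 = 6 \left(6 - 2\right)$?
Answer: $- \frac{62620}{3} \approx -20873.0$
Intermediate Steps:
$j = 19$ ($j = -5 + 6 \left(6 - 2\right) = -5 + 6 \cdot 4 = -5 + 24 = 19$)
$q{\left(H \right)} = -48 + \frac{8 \left(-2 + H\right)}{3 + H}$ ($q{\left(H \right)} = 8 \left(\frac{H - 2}{H + 3} - 6\right) = 8 \left(\frac{-2 + H}{3 + H} - 6\right) = 8 \left(-6 + \frac{-2 + H}{3 + H}\right) = -48 + \frac{8 \left(-2 + H\right)}{3 + H}$)
$\left(- j + 329\right) \left(-24 + q{\left(9 \right)}\right) = \left(\left(-1\right) 19 + 329\right) \left(-24 + \frac{40 \left(-4 - 9\right)}{3 + 9}\right) = \left(-19 + 329\right) \left(-24 + \frac{40 \left(-4 - 9\right)}{12}\right) = 310 \left(-24 + 40 \cdot \frac{1}{12} \left(-13\right)\right) = 310 \left(-24 - \frac{130}{3}\right) = 310 \left(- \frac{202}{3}\right) = - \frac{62620}{3}$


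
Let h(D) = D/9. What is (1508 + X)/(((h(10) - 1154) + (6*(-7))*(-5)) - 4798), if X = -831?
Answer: -6093/51668 ≈ -0.11793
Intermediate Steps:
h(D) = D/9 (h(D) = D*(1/9) = D/9)
(1508 + X)/(((h(10) - 1154) + (6*(-7))*(-5)) - 4798) = (1508 - 831)/((((1/9)*10 - 1154) + (6*(-7))*(-5)) - 4798) = 677/(((10/9 - 1154) - 42*(-5)) - 4798) = 677/((-10376/9 + 210) - 4798) = 677/(-8486/9 - 4798) = 677/(-51668/9) = 677*(-9/51668) = -6093/51668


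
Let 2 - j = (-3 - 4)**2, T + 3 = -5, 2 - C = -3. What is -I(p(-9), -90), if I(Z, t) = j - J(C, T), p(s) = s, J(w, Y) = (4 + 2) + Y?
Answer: 45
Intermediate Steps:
C = 5 (C = 2 - 1*(-3) = 2 + 3 = 5)
T = -8 (T = -3 - 5 = -8)
J(w, Y) = 6 + Y
j = -47 (j = 2 - (-3 - 4)**2 = 2 - 1*(-7)**2 = 2 - 1*49 = 2 - 49 = -47)
I(Z, t) = -45 (I(Z, t) = -47 - (6 - 8) = -47 - 1*(-2) = -47 + 2 = -45)
-I(p(-9), -90) = -1*(-45) = 45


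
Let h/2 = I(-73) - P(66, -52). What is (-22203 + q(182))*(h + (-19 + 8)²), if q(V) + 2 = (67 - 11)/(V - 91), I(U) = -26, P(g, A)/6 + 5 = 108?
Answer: 336862719/13 ≈ 2.5913e+7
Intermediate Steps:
P(g, A) = 618 (P(g, A) = -30 + 6*108 = -30 + 648 = 618)
h = -1288 (h = 2*(-26 - 1*618) = 2*(-26 - 618) = 2*(-644) = -1288)
q(V) = -2 + 56/(-91 + V) (q(V) = -2 + (67 - 11)/(V - 91) = -2 + 56/(-91 + V))
(-22203 + q(182))*(h + (-19 + 8)²) = (-22203 + 2*(119 - 1*182)/(-91 + 182))*(-1288 + (-19 + 8)²) = (-22203 + 2*(119 - 182)/91)*(-1288 + (-11)²) = (-22203 + 2*(1/91)*(-63))*(-1288 + 121) = (-22203 - 18/13)*(-1167) = -288657/13*(-1167) = 336862719/13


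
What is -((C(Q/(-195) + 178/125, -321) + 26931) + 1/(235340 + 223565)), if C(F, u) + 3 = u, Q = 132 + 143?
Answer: -12210085336/458905 ≈ -26607.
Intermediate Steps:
Q = 275
C(F, u) = -3 + u
-((C(Q/(-195) + 178/125, -321) + 26931) + 1/(235340 + 223565)) = -(((-3 - 321) + 26931) + 1/(235340 + 223565)) = -((-324 + 26931) + 1/458905) = -(26607 + 1/458905) = -1*12210085336/458905 = -12210085336/458905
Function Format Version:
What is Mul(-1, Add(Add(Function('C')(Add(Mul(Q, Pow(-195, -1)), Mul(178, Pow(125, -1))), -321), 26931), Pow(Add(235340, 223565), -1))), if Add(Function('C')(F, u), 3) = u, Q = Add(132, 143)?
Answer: Rational(-12210085336, 458905) ≈ -26607.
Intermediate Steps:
Q = 275
Function('C')(F, u) = Add(-3, u)
Mul(-1, Add(Add(Function('C')(Add(Mul(Q, Pow(-195, -1)), Mul(178, Pow(125, -1))), -321), 26931), Pow(Add(235340, 223565), -1))) = Mul(-1, Add(Add(Add(-3, -321), 26931), Pow(Add(235340, 223565), -1))) = Mul(-1, Add(Add(-324, 26931), Pow(458905, -1))) = Mul(-1, Add(26607, Rational(1, 458905))) = Mul(-1, Rational(12210085336, 458905)) = Rational(-12210085336, 458905)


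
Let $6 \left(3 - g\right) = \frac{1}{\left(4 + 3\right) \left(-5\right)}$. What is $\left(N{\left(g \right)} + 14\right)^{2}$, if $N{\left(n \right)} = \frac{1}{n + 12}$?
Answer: $\frac{1964616976}{9928801} \approx 197.87$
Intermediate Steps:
$g = \frac{631}{210}$ ($g = 3 - \frac{1}{6 \left(4 + 3\right) \left(-5\right)} = 3 - \frac{1}{6 \cdot 7 \left(-5\right)} = 3 - \frac{1}{6 \left(-35\right)} = 3 - - \frac{1}{210} = 3 + \frac{1}{210} = \frac{631}{210} \approx 3.0048$)
$N{\left(n \right)} = \frac{1}{12 + n}$
$\left(N{\left(g \right)} + 14\right)^{2} = \left(\frac{1}{12 + \frac{631}{210}} + 14\right)^{2} = \left(\frac{1}{\frac{3151}{210}} + 14\right)^{2} = \left(\frac{210}{3151} + 14\right)^{2} = \left(\frac{44324}{3151}\right)^{2} = \frac{1964616976}{9928801}$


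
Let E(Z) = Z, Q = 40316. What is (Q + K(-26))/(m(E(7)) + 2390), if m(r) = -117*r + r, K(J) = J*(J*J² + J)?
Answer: 248984/789 ≈ 315.57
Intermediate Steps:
K(J) = J*(J + J³) (K(J) = J*(J³ + J) = J*(J + J³))
m(r) = -116*r
(Q + K(-26))/(m(E(7)) + 2390) = (40316 + ((-26)² + (-26)⁴))/(-116*7 + 2390) = (40316 + (676 + 456976))/(-812 + 2390) = (40316 + 457652)/1578 = 497968*(1/1578) = 248984/789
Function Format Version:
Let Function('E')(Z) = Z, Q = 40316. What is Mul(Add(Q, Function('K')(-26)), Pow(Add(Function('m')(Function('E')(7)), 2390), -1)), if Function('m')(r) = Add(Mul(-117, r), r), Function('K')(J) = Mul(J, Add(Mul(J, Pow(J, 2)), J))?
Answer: Rational(248984, 789) ≈ 315.57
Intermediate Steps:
Function('K')(J) = Mul(J, Add(J, Pow(J, 3))) (Function('K')(J) = Mul(J, Add(Pow(J, 3), J)) = Mul(J, Add(J, Pow(J, 3))))
Function('m')(r) = Mul(-116, r)
Mul(Add(Q, Function('K')(-26)), Pow(Add(Function('m')(Function('E')(7)), 2390), -1)) = Mul(Add(40316, Add(Pow(-26, 2), Pow(-26, 4))), Pow(Add(Mul(-116, 7), 2390), -1)) = Mul(Add(40316, Add(676, 456976)), Pow(Add(-812, 2390), -1)) = Mul(Add(40316, 457652), Pow(1578, -1)) = Mul(497968, Rational(1, 1578)) = Rational(248984, 789)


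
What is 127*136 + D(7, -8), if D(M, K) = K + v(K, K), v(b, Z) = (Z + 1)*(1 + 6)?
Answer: 17215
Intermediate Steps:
v(b, Z) = 7 + 7*Z (v(b, Z) = (1 + Z)*7 = 7 + 7*Z)
D(M, K) = 7 + 8*K (D(M, K) = K + (7 + 7*K) = 7 + 8*K)
127*136 + D(7, -8) = 127*136 + (7 + 8*(-8)) = 17272 + (7 - 64) = 17272 - 57 = 17215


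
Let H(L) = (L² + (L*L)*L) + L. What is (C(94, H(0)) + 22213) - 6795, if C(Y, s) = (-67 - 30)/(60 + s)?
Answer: 924983/60 ≈ 15416.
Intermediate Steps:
H(L) = L + L² + L³ (H(L) = (L² + L²*L) + L = (L² + L³) + L = L + L² + L³)
C(Y, s) = -97/(60 + s)
(C(94, H(0)) + 22213) - 6795 = (-97/(60 + 0*(1 + 0 + 0²)) + 22213) - 6795 = (-97/(60 + 0*(1 + 0 + 0)) + 22213) - 6795 = (-97/(60 + 0*1) + 22213) - 6795 = (-97/(60 + 0) + 22213) - 6795 = (-97/60 + 22213) - 6795 = 1332683/60 - 6795 = 924983/60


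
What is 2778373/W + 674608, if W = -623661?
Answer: 420723921515/623661 ≈ 6.7460e+5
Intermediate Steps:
2778373/W + 674608 = 2778373/(-623661) + 674608 = 2778373*(-1/623661) + 674608 = -2778373/623661 + 674608 = 420723921515/623661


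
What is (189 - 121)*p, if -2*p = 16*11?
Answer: -5984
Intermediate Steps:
p = -88 (p = -8*11 = -½*176 = -88)
(189 - 121)*p = (189 - 121)*(-88) = 68*(-88) = -5984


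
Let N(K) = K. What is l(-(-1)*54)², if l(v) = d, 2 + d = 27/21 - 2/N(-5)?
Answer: 121/1225 ≈ 0.098776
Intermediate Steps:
d = -11/35 (d = -2 + (27/21 - 2/(-5)) = -2 + (27*(1/21) - 2*(-⅕)) = -2 + (9/7 + ⅖) = -2 + 59/35 = -11/35 ≈ -0.31429)
l(v) = -11/35
l(-(-1)*54)² = (-11/35)² = 121/1225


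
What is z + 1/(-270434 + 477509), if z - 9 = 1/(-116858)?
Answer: 217785242933/24198370350 ≈ 9.0000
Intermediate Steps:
z = 1051721/116858 (z = 9 + 1/(-116858) = 9 - 1/116858 = 1051721/116858 ≈ 9.0000)
z + 1/(-270434 + 477509) = 1051721/116858 + 1/(-270434 + 477509) = 1051721/116858 + 1/207075 = 217785242933/24198370350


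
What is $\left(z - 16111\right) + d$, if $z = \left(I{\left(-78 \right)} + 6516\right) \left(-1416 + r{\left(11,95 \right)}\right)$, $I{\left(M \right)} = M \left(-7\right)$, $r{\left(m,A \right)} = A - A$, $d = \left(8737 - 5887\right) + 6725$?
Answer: $-10006328$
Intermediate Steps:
$d = 9575$ ($d = 2850 + 6725 = 9575$)
$r{\left(m,A \right)} = 0$
$I{\left(M \right)} = - 7 M$
$z = -9999792$ ($z = \left(\left(-7\right) \left(-78\right) + 6516\right) \left(-1416 + 0\right) = \left(546 + 6516\right) \left(-1416\right) = 7062 \left(-1416\right) = -9999792$)
$\left(z - 16111\right) + d = \left(-9999792 - 16111\right) + 9575 = -10015903 + 9575 = -10006328$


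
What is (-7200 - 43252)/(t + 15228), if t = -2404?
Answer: -12613/3206 ≈ -3.9342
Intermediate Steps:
(-7200 - 43252)/(t + 15228) = (-7200 - 43252)/(-2404 + 15228) = -50452/12824 = -50452*1/12824 = -12613/3206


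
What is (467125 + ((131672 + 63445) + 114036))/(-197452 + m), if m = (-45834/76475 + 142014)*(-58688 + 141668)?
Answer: 5936586005/90118710008998 ≈ 6.5875e-5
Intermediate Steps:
m = 180240440046336/15295 (m = (-45834*1/76475 + 142014)*82980 = (-45834/76475 + 142014)*82980 = (10860474816/76475)*82980 = 180240440046336/15295 ≈ 1.1784e+10)
(467125 + ((131672 + 63445) + 114036))/(-197452 + m) = (467125 + ((131672 + 63445) + 114036))/(-197452 + 180240440046336/15295) = (467125 + (195117 + 114036))/(180237420017996/15295) = (467125 + 309153)*(15295/180237420017996) = 776278*(15295/180237420017996) = 5936586005/90118710008998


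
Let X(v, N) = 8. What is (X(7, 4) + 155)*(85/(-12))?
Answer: -13855/12 ≈ -1154.6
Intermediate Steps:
(X(7, 4) + 155)*(85/(-12)) = (8 + 155)*(85/(-12)) = 163*(85*(-1/12)) = 163*(-85/12) = -13855/12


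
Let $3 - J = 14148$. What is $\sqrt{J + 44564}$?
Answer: $\sqrt{30419} \approx 174.41$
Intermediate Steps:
$J = -14145$ ($J = 3 - 14148 = -14145$)
$\sqrt{J + 44564} = \sqrt{-14145 + 44564} = \sqrt{30419}$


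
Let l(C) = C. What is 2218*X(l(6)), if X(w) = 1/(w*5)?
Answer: 1109/15 ≈ 73.933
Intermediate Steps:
X(w) = 1/(5*w) (X(w) = (1/5)/w = 1/(5*w))
2218*X(l(6)) = 2218*((1/5)/6) = 2218*((1/5)*(1/6)) = 2218*(1/30) = 1109/15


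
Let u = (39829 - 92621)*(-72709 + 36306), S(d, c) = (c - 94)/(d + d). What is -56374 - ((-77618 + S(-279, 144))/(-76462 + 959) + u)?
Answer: -40484282063681797/21065337 ≈ -1.9218e+9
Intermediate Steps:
S(d, c) = (-94 + c)/(2*d) (S(d, c) = (-94 + c)/((2*d)) = (-94 + c)*(1/(2*d)) = (-94 + c)/(2*d))
u = 1921787176 (u = -52792*(-36403) = 1921787176)
-56374 - ((-77618 + S(-279, 144))/(-76462 + 959) + u) = -56374 - ((-77618 + (½)*(-94 + 144)/(-279))/(-76462 + 959) + 1921787176) = -56374 - ((-77618 + (½)*(-1/279)*50)/(-75503) + 1921787176) = -56374 - ((-77618 - 25/279)*(-1/75503) + 1921787176) = -56374 - (-21655447/279*(-1/75503) + 1921787176) = -56374 - (21655447/21065337 + 1921787176) = -56374 - 1*40483094526373759/21065337 = -56374 - 40483094526373759/21065337 = -40484282063681797/21065337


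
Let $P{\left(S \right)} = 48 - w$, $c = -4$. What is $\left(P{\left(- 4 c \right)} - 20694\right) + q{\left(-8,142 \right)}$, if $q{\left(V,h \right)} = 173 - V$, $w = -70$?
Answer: $-20395$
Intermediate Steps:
$P{\left(S \right)} = 118$ ($P{\left(S \right)} = 48 - -70 = 48 + 70 = 118$)
$\left(P{\left(- 4 c \right)} - 20694\right) + q{\left(-8,142 \right)} = \left(118 - 20694\right) + \left(173 - -8\right) = -20576 + \left(173 + 8\right) = -20576 + 181 = -20395$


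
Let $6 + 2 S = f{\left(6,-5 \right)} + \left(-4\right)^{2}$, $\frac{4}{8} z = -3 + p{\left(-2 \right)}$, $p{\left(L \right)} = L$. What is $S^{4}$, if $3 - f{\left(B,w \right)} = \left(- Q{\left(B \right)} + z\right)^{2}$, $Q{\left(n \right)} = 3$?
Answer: $37015056$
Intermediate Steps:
$z = -10$ ($z = 2 \left(-3 - 2\right) = 2 \left(-5\right) = -10$)
$f{\left(B,w \right)} = -166$ ($f{\left(B,w \right)} = 3 - \left(\left(-1\right) 3 - 10\right)^{2} = 3 - \left(-3 - 10\right)^{2} = 3 - \left(-13\right)^{2} = 3 - 169 = -166$)
$S = -78$ ($S = -3 + \frac{-166 + \left(-4\right)^{2}}{2} = -3 + \frac{-166 + 16}{2} = -3 + \frac{1}{2} \left(-150\right) = -3 - 75 = -78$)
$S^{4} = \left(-78\right)^{4} = 37015056$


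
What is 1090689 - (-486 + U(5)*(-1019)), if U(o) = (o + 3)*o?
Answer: 1131935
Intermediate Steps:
U(o) = o*(3 + o) (U(o) = (3 + o)*o = o*(3 + o))
1090689 - (-486 + U(5)*(-1019)) = 1090689 - (-486 + (5*(3 + 5))*(-1019)) = 1090689 - (-486 + (5*8)*(-1019)) = 1090689 - (-486 + 40*(-1019)) = 1090689 - (-486 - 40760) = 1090689 - 1*(-41246) = 1090689 + 41246 = 1131935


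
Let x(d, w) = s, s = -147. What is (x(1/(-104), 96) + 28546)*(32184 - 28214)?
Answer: 112744030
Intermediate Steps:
x(d, w) = -147
(x(1/(-104), 96) + 28546)*(32184 - 28214) = (-147 + 28546)*(32184 - 28214) = 28399*3970 = 112744030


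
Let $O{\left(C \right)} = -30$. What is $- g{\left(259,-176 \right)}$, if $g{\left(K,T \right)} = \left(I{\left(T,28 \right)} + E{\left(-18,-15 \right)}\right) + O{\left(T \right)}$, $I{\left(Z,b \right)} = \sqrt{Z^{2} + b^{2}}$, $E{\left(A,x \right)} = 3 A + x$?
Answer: $99 - 4 \sqrt{1985} \approx -79.213$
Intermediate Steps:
$E{\left(A,x \right)} = x + 3 A$
$g{\left(K,T \right)} = -99 + \sqrt{784 + T^{2}}$ ($g{\left(K,T \right)} = \left(\sqrt{T^{2} + 28^{2}} + \left(-15 + 3 \left(-18\right)\right)\right) - 30 = \left(\sqrt{T^{2} + 784} - 69\right) - 30 = \left(\sqrt{784 + T^{2}} - 69\right) - 30 = \left(-69 + \sqrt{784 + T^{2}}\right) - 30 = -99 + \sqrt{784 + T^{2}}$)
$- g{\left(259,-176 \right)} = - (-99 + \sqrt{784 + \left(-176\right)^{2}}) = - (-99 + \sqrt{784 + 30976}) = - (-99 + \sqrt{31760}) = - (-99 + 4 \sqrt{1985}) = 99 - 4 \sqrt{1985}$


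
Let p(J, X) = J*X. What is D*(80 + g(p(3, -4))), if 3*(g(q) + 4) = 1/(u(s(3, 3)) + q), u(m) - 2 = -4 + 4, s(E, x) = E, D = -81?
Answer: -61533/10 ≈ -6153.3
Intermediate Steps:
u(m) = 2 (u(m) = 2 + (-4 + 4) = 2 + 0 = 2)
g(q) = -4 + 1/(3*(2 + q))
D*(80 + g(p(3, -4))) = -81*(80 + (-23 - 36*(-4))/(3*(2 + 3*(-4)))) = -81*(80 + (-23 - 12*(-12))/(3*(2 - 12))) = -81*(80 + (⅓)*(-23 + 144)/(-10)) = -81*(80 + (⅓)*(-⅒)*121) = -81*(80 - 121/30) = -81*2279/30 = -61533/10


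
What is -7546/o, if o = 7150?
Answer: -343/325 ≈ -1.0554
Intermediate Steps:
-7546/o = -7546/7150 = -7546*1/7150 = -343/325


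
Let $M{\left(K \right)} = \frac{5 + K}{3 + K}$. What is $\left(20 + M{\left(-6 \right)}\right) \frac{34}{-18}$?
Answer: $- \frac{1037}{27} \approx -38.407$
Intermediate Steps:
$M{\left(K \right)} = \frac{5 + K}{3 + K}$
$\left(20 + M{\left(-6 \right)}\right) \frac{34}{-18} = \left(20 + \frac{5 - 6}{3 - 6}\right) \frac{34}{-18} = \left(20 + \frac{1}{-3} \left(-1\right)\right) 34 \left(- \frac{1}{18}\right) = \left(20 - - \frac{1}{3}\right) \left(- \frac{17}{9}\right) = \left(20 + \frac{1}{3}\right) \left(- \frac{17}{9}\right) = \frac{61}{3} \left(- \frac{17}{9}\right) = - \frac{1037}{27}$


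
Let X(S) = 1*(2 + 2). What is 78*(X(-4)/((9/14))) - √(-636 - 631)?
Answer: 1456/3 - I*√1267 ≈ 485.33 - 35.595*I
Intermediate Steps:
X(S) = 4 (X(S) = 1*4 = 4)
78*(X(-4)/((9/14))) - √(-636 - 631) = 78*(4/((9/14))) - √(-636 - 631) = 78*(4/((9*(1/14)))) - √(-1267) = 78*(4/(9/14)) - I*√1267 = 78*(4*(14/9)) - I*√1267 = 78*(56/9) - I*√1267 = 1456/3 - I*√1267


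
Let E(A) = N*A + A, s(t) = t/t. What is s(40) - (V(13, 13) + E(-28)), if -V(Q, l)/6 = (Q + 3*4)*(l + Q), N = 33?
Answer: 4853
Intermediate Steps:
s(t) = 1
V(Q, l) = -6*(12 + Q)*(Q + l) (V(Q, l) = -6*(Q + 3*4)*(l + Q) = -6*(Q + 12)*(Q + l) = -6*(12 + Q)*(Q + l))
E(A) = 34*A (E(A) = 33*A + A = 34*A)
s(40) - (V(13, 13) + E(-28)) = 1 - ((-72*13 - 72*13 - 6*13² - 6*13*13) + 34*(-28)) = 1 - ((-936 - 936 - 6*169 - 1014) - 952) = 1 - ((-936 - 936 - 1014 - 1014) - 952) = 1 - (-3900 - 952) = 1 - 1*(-4852) = 1 + 4852 = 4853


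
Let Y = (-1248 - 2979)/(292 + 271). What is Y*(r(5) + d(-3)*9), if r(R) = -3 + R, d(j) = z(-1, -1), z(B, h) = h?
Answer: 29589/563 ≈ 52.556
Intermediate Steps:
d(j) = -1
Y = -4227/563 ≈ -7.5080
Y*(r(5) + d(-3)*9) = -4227*((-3 + 5) - 1*9)/563 = -4227*(2 - 9)/563 = -4227/563*(-7) = 29589/563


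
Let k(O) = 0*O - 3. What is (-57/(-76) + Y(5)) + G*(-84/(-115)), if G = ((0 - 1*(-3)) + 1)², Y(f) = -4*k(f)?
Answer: 11241/460 ≈ 24.437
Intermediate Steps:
k(O) = -3 (k(O) = 0 - 3 = -3)
Y(f) = 12 (Y(f) = -4*(-3) = 12)
G = 16 (G = ((0 + 3) + 1)² = (3 + 1)² = 4² = 16)
(-57/(-76) + Y(5)) + G*(-84/(-115)) = (-57/(-76) + 12) + 16*(-84/(-115)) = (-57*(-1/76) + 12) + 16*(-84*(-1/115)) = (¾ + 12) + 16*(84/115) = 51/4 + 1344/115 = 11241/460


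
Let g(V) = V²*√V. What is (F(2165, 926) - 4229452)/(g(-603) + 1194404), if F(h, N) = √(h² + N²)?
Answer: -5051674386608/81150138358459 + 1194404*√5544701/81150138358459 - 1090827*I*√371494967/81150138358459 + 4613600436804*I*√67/81150138358459 ≈ -0.062216 + 0.4651*I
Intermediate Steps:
g(V) = V^(5/2)
F(h, N) = √(N² + h²)
(F(2165, 926) - 4229452)/(g(-603) + 1194404) = (√(926² + 2165²) - 4229452)/((-603)^(5/2) + 1194404) = (√(857476 + 4687225) - 4229452)/(1090827*I*√67 + 1194404) = (√5544701 - 4229452)/(1194404 + 1090827*I*√67) = (-4229452 + √5544701)/(1194404 + 1090827*I*√67)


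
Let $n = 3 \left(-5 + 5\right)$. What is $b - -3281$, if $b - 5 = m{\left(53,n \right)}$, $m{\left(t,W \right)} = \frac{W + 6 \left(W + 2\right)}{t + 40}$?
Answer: $\frac{101870}{31} \approx 3286.1$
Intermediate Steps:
$n = 0$ ($n = 3 \cdot 0 = 0$)
$m{\left(t,W \right)} = \frac{12 + 7 W}{40 + t}$ ($m{\left(t,W \right)} = \frac{W + 6 \left(2 + W\right)}{40 + t} = \frac{W + \left(12 + 6 W\right)}{40 + t} = \frac{12 + 7 W}{40 + t}$)
$b = \frac{159}{31}$ ($b = 5 + \frac{12 + 7 \cdot 0}{40 + 53} = 5 + \frac{12 + 0}{93} = 5 + \frac{1}{93} \cdot 12 = 5 + \frac{4}{31} = \frac{159}{31} \approx 5.129$)
$b - -3281 = \frac{159}{31} - -3281 = \frac{159}{31} + 3281 = \frac{101870}{31}$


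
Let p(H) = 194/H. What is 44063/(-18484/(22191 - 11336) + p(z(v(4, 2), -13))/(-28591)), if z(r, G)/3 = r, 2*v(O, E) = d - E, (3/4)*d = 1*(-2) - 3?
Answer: -13675185804215/528314054 ≈ -25885.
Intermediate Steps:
d = -20/3 (d = 4*(1*(-2) - 3)/3 = 4*(-2 - 3)/3 = (4/3)*(-5) = -20/3 ≈ -6.6667)
v(O, E) = -10/3 - E/2 (v(O, E) = (-20/3 - E)/2 = -10/3 - E/2)
z(r, G) = 3*r
44063/(-18484/(22191 - 11336) + p(z(v(4, 2), -13))/(-28591)) = 44063/(-18484/(22191 - 11336) + (194/((3*(-10/3 - ½*2))))/(-28591)) = 44063/(-18484/10855 + (194/((3*(-10/3 - 1))))*(-1/28591)) = 44063/(-18484*1/10855 + (194/((3*(-13/3))))*(-1/28591)) = 44063/(-18484/10855 + (194/(-13))*(-1/28591)) = 44063/(-18484/10855 + (194*(-1/13))*(-1/28591)) = 44063/(-18484/10855 - 194/13*(-1/28591)) = 44063/(-18484/10855 + 194/371683) = 44063/(-528314054/310355305) = 44063*(-310355305/528314054) = -13675185804215/528314054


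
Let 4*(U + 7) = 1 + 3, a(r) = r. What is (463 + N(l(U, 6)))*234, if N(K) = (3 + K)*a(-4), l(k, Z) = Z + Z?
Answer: 94302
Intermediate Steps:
U = -6 (U = -7 + (1 + 3)/4 = -7 + (1/4)*4 = -7 + 1 = -6)
l(k, Z) = 2*Z
N(K) = -12 - 4*K (N(K) = (3 + K)*(-4) = -12 - 4*K)
(463 + N(l(U, 6)))*234 = (463 + (-12 - 8*6))*234 = (463 + (-12 - 4*12))*234 = (463 + (-12 - 48))*234 = (463 - 60)*234 = 403*234 = 94302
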